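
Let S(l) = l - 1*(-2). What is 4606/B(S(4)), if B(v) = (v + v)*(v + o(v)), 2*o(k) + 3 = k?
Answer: 2303/45 ≈ 51.178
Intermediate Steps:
S(l) = 2 + l (S(l) = l + 2 = 2 + l)
o(k) = -3/2 + k/2
B(v) = 2*v*(-3/2 + 3*v/2) (B(v) = (v + v)*(v + (-3/2 + v/2)) = (2*v)*(-3/2 + 3*v/2) = 2*v*(-3/2 + 3*v/2))
4606/B(S(4)) = 4606/((3*(2 + 4)*(-1 + (2 + 4)))) = 4606/((3*6*(-1 + 6))) = 4606/((3*6*5)) = 4606/90 = 4606*(1/90) = 2303/45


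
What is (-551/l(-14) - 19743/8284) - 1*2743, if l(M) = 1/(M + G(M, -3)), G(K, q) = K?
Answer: 105062797/8284 ≈ 12683.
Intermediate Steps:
l(M) = 1/(2*M) (l(M) = 1/(M + M) = 1/(2*M))
(-551/l(-14) - 19743/8284) - 1*2743 = (-551/((1/2)/(-14)) - 19743/8284) - 1*2743 = (-551/((1/2)*(-1/14)) - 19743*1/8284) - 2743 = (-551/(-1/28) - 19743/8284) - 2743 = (-551*(-28) - 19743/8284) - 2743 = (15428 - 19743/8284) - 2743 = 127785809/8284 - 2743 = 105062797/8284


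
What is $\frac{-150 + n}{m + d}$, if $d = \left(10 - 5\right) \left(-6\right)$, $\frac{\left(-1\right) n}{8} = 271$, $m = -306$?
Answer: $\frac{1159}{168} \approx 6.8988$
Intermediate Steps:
$n = -2168$ ($n = \left(-8\right) 271 = -2168$)
$d = -30$ ($d = 5 \left(-6\right) = -30$)
$\frac{-150 + n}{m + d} = \frac{-150 - 2168}{-306 - 30} = - \frac{2318}{-336} = \left(-2318\right) \left(- \frac{1}{336}\right) = \frac{1159}{168}$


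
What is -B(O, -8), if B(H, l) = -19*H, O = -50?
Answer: -950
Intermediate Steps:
-B(O, -8) = -(-19)*(-50) = -1*950 = -950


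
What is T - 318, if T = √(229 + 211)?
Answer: -318 + 2*√110 ≈ -297.02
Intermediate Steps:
T = 2*√110 (T = √440 = 2*√110 ≈ 20.976)
T - 318 = 2*√110 - 318 = -318 + 2*√110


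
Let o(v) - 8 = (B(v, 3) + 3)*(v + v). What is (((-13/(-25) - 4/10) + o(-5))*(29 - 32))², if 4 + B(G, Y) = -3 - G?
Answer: 19881/625 ≈ 31.810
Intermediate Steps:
B(G, Y) = -7 - G (B(G, Y) = -4 + (-3 - G) = -7 - G)
o(v) = 8 + 2*v*(-4 - v) (o(v) = 8 + ((-7 - v) + 3)*(v + v) = 8 + (-4 - v)*(2*v) = 8 + 2*v*(-4 - v))
(((-13/(-25) - 4/10) + o(-5))*(29 - 32))² = (((-13/(-25) - 4/10) + (8 - 8*(-5) - 2*(-5)²))*(29 - 32))² = (((-13*(-1/25) - 4*⅒) + (8 + 40 - 2*25))*(-3))² = (((13/25 - ⅖) + (8 + 40 - 50))*(-3))² = ((3/25 - 2)*(-3))² = (-47/25*(-3))² = (141/25)² = 19881/625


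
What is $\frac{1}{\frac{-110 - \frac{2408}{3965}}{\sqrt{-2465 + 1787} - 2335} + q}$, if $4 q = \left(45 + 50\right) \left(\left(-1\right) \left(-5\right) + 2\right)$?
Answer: $\frac{12005103287321300}{1996417024161341221} - \frac{1464322080 i \sqrt{678}}{1996417024161341221} \approx 0.0060133 - 1.9099 \cdot 10^{-8} i$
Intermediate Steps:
$q = \frac{665}{4}$ ($q = \frac{\left(45 + 50\right) \left(\left(-1\right) \left(-5\right) + 2\right)}{4} = \frac{95 \left(5 + 2\right)}{4} = \frac{95 \cdot 7}{4} = \frac{1}{4} \cdot 665 = \frac{665}{4} \approx 166.25$)
$\frac{1}{\frac{-110 - \frac{2408}{3965}}{\sqrt{-2465 + 1787} - 2335} + q} = \frac{1}{\frac{-110 - \frac{2408}{3965}}{\sqrt{-2465 + 1787} - 2335} + \frac{665}{4}} = \frac{1}{\frac{-110 - \frac{2408}{3965}}{\sqrt{-678} - 2335} + \frac{665}{4}} = \frac{1}{\frac{-110 - \frac{2408}{3965}}{i \sqrt{678} - 2335} + \frac{665}{4}} = \frac{1}{- \frac{438558}{3965 \left(-2335 + i \sqrt{678}\right)} + \frac{665}{4}} = \frac{1}{\frac{665}{4} - \frac{438558}{3965 \left(-2335 + i \sqrt{678}\right)}}$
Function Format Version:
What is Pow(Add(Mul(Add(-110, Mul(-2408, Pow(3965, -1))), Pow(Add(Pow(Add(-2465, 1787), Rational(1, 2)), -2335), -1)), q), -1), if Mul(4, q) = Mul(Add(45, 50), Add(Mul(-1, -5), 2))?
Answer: Add(Rational(12005103287321300, 1996417024161341221), Mul(Rational(-1464322080, 1996417024161341221), I, Pow(678, Rational(1, 2)))) ≈ Add(0.0060133, Mul(-1.9099e-8, I))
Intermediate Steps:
q = Rational(665, 4) (q = Mul(Rational(1, 4), Mul(Add(45, 50), Add(Mul(-1, -5), 2))) = Mul(Rational(1, 4), Mul(95, Add(5, 2))) = Mul(Rational(1, 4), Mul(95, 7)) = Mul(Rational(1, 4), 665) = Rational(665, 4) ≈ 166.25)
Pow(Add(Mul(Add(-110, Mul(-2408, Pow(3965, -1))), Pow(Add(Pow(Add(-2465, 1787), Rational(1, 2)), -2335), -1)), q), -1) = Pow(Add(Mul(Add(-110, Mul(-2408, Pow(3965, -1))), Pow(Add(Pow(Add(-2465, 1787), Rational(1, 2)), -2335), -1)), Rational(665, 4)), -1) = Pow(Add(Mul(Add(-110, Mul(-2408, Rational(1, 3965))), Pow(Add(Pow(-678, Rational(1, 2)), -2335), -1)), Rational(665, 4)), -1) = Pow(Add(Mul(Add(-110, Rational(-2408, 3965)), Pow(Add(Mul(I, Pow(678, Rational(1, 2))), -2335), -1)), Rational(665, 4)), -1) = Pow(Add(Mul(Rational(-438558, 3965), Pow(Add(-2335, Mul(I, Pow(678, Rational(1, 2)))), -1)), Rational(665, 4)), -1) = Pow(Add(Rational(665, 4), Mul(Rational(-438558, 3965), Pow(Add(-2335, Mul(I, Pow(678, Rational(1, 2)))), -1))), -1)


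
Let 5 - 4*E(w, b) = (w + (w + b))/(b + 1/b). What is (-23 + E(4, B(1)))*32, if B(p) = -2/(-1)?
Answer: -728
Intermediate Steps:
B(p) = 2 (B(p) = -2*(-1) = 2)
E(w, b) = 5/4 - (b + 2*w)/(4*(b + 1/b)) (E(w, b) = 5/4 - (w + (w + b))/(4*(b + 1/b)) = 5/4 - (w + (b + w))/(4*(b + 1/b)) = 5/4 - (b + 2*w)/(4*(b + 1/b)))
(-23 + E(4, B(1)))*32 = (-23 + (5/4 + 2² - ½*2*4)/(1 + 2²))*32 = (-23 + (5/4 + 4 - 4)/(1 + 4))*32 = (-23 + (5/4)/5)*32 = (-23 + (⅕)*(5/4))*32 = (-23 + ¼)*32 = -91/4*32 = -728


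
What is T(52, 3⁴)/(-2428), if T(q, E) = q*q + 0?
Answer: -676/607 ≈ -1.1137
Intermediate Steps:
T(q, E) = q² (T(q, E) = q² + 0 = q²)
T(52, 3⁴)/(-2428) = 52²/(-2428) = 2704*(-1/2428) = -676/607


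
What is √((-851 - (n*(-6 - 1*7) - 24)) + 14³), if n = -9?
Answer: 30*√2 ≈ 42.426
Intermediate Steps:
√((-851 - (n*(-6 - 1*7) - 24)) + 14³) = √((-851 - (-9*(-6 - 1*7) - 24)) + 14³) = √((-851 - (-9*(-6 - 7) - 24)) + 2744) = √((-851 - (-9*(-13) - 24)) + 2744) = √((-851 - (117 - 24)) + 2744) = √((-851 - 1*93) + 2744) = √((-851 - 93) + 2744) = √(-944 + 2744) = √1800 = 30*√2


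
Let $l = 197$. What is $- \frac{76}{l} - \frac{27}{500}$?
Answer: $- \frac{43319}{98500} \approx -0.43979$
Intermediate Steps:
$- \frac{76}{l} - \frac{27}{500} = - \frac{76}{197} - \frac{27}{500} = - \frac{43319}{98500}$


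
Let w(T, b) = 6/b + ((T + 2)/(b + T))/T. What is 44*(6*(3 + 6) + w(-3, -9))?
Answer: 21109/9 ≈ 2345.4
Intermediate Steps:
w(T, b) = 6/b + (2 + T)/(T*(T + b)) (w(T, b) = 6/b + ((2 + T)/(T + b))/T = 6/b + (2 + T)/(T*(T + b)))
44*(6*(3 + 6) + w(-3, -9)) = 44*(6*(3 + 6) + (2*(-9) + 6*(-3)² + 7*(-3)*(-9))/(-3*(-9)*(-3 - 9))) = 44*(6*9 - ⅓*(-⅑)*(-18 + 6*9 + 189)/(-12)) = 44*(54 - ⅓*(-⅑)*(-1/12)*(-18 + 54 + 189)) = 44*(54 - ⅓*(-⅑)*(-1/12)*225) = 44*(54 - 25/36) = 44*(1919/36) = 21109/9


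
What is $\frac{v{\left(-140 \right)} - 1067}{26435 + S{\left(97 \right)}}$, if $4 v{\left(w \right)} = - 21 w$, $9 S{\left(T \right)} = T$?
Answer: $- \frac{747}{59503} \approx -0.012554$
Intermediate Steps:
$S{\left(T \right)} = \frac{T}{9}$
$v{\left(w \right)} = - \frac{21 w}{4}$ ($v{\left(w \right)} = \frac{\left(-21\right) w}{4} = - \frac{21 w}{4}$)
$\frac{v{\left(-140 \right)} - 1067}{26435 + S{\left(97 \right)}} = \frac{\left(- \frac{21}{4}\right) \left(-140\right) - 1067}{26435 + \frac{1}{9} \cdot 97} = \frac{735 - 1067}{26435 + \frac{97}{9}} = - \frac{332}{\frac{238012}{9}} = \left(-332\right) \frac{9}{238012} = - \frac{747}{59503}$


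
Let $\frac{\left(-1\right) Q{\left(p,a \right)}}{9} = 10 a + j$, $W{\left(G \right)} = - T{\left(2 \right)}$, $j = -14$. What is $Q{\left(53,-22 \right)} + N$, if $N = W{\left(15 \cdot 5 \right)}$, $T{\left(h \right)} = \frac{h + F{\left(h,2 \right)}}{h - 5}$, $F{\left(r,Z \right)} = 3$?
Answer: $\frac{6323}{3} \approx 2107.7$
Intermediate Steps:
$T{\left(h \right)} = \frac{3 + h}{-5 + h}$ ($T{\left(h \right)} = \frac{h + 3}{h - 5} = \frac{3 + h}{-5 + h}$)
$W{\left(G \right)} = \frac{5}{3}$ ($W{\left(G \right)} = - \frac{3 + 2}{-5 + 2} = - \frac{5}{-3} = - \frac{\left(-1\right) 5}{3} = \left(-1\right) \left(- \frac{5}{3}\right) = \frac{5}{3}$)
$N = \frac{5}{3} \approx 1.6667$
$Q{\left(p,a \right)} = 126 - 90 a$ ($Q{\left(p,a \right)} = - 9 \left(10 a - 14\right) = - 9 \left(-14 + 10 a\right) = 126 - 90 a$)
$Q{\left(53,-22 \right)} + N = \left(126 - -1980\right) + \frac{5}{3} = \left(126 + 1980\right) + \frac{5}{3} = 2106 + \frac{5}{3} = \frac{6323}{3}$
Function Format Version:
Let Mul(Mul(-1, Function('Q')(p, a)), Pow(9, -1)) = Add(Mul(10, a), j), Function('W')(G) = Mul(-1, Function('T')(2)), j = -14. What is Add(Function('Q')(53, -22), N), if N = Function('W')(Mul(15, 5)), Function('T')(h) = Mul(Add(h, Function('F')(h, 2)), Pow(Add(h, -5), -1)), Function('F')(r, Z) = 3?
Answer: Rational(6323, 3) ≈ 2107.7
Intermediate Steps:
Function('T')(h) = Mul(Pow(Add(-5, h), -1), Add(3, h)) (Function('T')(h) = Mul(Add(h, 3), Pow(Add(h, -5), -1)) = Mul(Add(3, h), Pow(Add(-5, h), -1)) = Mul(Pow(Add(-5, h), -1), Add(3, h)))
Function('W')(G) = Rational(5, 3) (Function('W')(G) = Mul(-1, Mul(Pow(Add(-5, 2), -1), Add(3, 2))) = Mul(-1, Mul(Pow(-3, -1), 5)) = Mul(-1, Mul(Rational(-1, 3), 5)) = Mul(-1, Rational(-5, 3)) = Rational(5, 3))
N = Rational(5, 3) ≈ 1.6667
Function('Q')(p, a) = Add(126, Mul(-90, a)) (Function('Q')(p, a) = Mul(-9, Add(Mul(10, a), -14)) = Mul(-9, Add(-14, Mul(10, a))) = Add(126, Mul(-90, a)))
Add(Function('Q')(53, -22), N) = Add(Add(126, Mul(-90, -22)), Rational(5, 3)) = Add(Add(126, 1980), Rational(5, 3)) = Add(2106, Rational(5, 3)) = Rational(6323, 3)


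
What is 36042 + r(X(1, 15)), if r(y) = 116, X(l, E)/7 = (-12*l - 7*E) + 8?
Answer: 36158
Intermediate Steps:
X(l, E) = 56 - 84*l - 49*E (X(l, E) = 7*((-12*l - 7*E) + 8) = 7*(8 - 12*l - 7*E) = 56 - 84*l - 49*E)
36042 + r(X(1, 15)) = 36042 + 116 = 36158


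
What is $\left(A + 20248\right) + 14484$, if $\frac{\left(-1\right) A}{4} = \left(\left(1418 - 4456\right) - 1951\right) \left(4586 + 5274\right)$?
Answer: $196800892$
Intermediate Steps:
$A = 196766160$ ($A = - 4 \left(\left(1418 - 4456\right) - 1951\right) \left(4586 + 5274\right) = - 4 \left(-3038 - 1951\right) 9860 = - 4 \left(\left(-4989\right) 9860\right) = \left(-4\right) \left(-49191540\right) = 196766160$)
$\left(A + 20248\right) + 14484 = \left(196766160 + 20248\right) + 14484 = 196786408 + 14484 = 196800892$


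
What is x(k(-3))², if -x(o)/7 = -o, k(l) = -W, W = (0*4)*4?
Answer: 0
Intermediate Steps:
W = 0 (W = 0*4 = 0)
k(l) = 0 (k(l) = -1*0 = 0)
x(o) = 7*o (x(o) = -(-7)*o = 7*o)
x(k(-3))² = (7*0)² = 0² = 0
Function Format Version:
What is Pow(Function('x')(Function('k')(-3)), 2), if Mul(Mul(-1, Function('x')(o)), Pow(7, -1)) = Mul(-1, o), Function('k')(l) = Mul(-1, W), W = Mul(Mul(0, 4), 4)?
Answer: 0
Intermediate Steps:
W = 0 (W = Mul(0, 4) = 0)
Function('k')(l) = 0 (Function('k')(l) = Mul(-1, 0) = 0)
Function('x')(o) = Mul(7, o) (Function('x')(o) = Mul(-7, Mul(-1, o)) = Mul(7, o))
Pow(Function('x')(Function('k')(-3)), 2) = Pow(Mul(7, 0), 2) = Pow(0, 2) = 0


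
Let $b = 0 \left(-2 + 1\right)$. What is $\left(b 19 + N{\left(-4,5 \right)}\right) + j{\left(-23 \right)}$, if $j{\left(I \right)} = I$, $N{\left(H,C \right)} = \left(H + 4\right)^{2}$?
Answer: $-23$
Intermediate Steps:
$N{\left(H,C \right)} = \left(4 + H\right)^{2}$
$b = 0$ ($b = 0 \left(-1\right) = 0$)
$\left(b 19 + N{\left(-4,5 \right)}\right) + j{\left(-23 \right)} = \left(0 \cdot 19 + \left(4 - 4\right)^{2}\right) - 23 = \left(0 + 0^{2}\right) - 23 = \left(0 + 0\right) - 23 = 0 - 23 = -23$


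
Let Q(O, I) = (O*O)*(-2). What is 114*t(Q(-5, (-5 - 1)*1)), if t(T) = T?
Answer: -5700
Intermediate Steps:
Q(O, I) = -2*O² (Q(O, I) = O²*(-2) = -2*O²)
114*t(Q(-5, (-5 - 1)*1)) = 114*(-2*(-5)²) = 114*(-2*25) = 114*(-50) = -5700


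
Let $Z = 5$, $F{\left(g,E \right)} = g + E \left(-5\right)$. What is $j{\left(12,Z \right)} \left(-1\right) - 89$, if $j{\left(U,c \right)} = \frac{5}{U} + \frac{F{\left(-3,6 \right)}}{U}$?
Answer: $- \frac{260}{3} \approx -86.667$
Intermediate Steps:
$F{\left(g,E \right)} = g - 5 E$
$j{\left(U,c \right)} = - \frac{28}{U}$ ($j{\left(U,c \right)} = \frac{5}{U} + \frac{-3 - 30}{U} = \frac{5}{U} - \frac{33}{U} = - \frac{28}{U}$)
$j{\left(12,Z \right)} \left(-1\right) - 89 = - \frac{28}{12} \left(-1\right) - 89 = \left(-28\right) \frac{1}{12} \left(-1\right) - 89 = \left(- \frac{7}{3}\right) \left(-1\right) - 89 = \frac{7}{3} - 89 = - \frac{260}{3}$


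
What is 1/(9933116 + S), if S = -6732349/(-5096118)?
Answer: 5096118/50620337976037 ≈ 1.0067e-7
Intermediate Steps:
S = 6732349/5096118 (S = -6732349*(-1/5096118) = 6732349/5096118 ≈ 1.3211)
1/(9933116 + S) = 1/(9933116 + 6732349/5096118) = 1/(50620337976037/5096118) = 5096118/50620337976037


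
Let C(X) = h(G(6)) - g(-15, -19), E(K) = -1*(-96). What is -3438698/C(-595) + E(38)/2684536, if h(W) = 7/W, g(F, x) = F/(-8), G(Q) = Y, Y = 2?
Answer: -9231308573972/4362371 ≈ -2.1161e+6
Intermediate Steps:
G(Q) = 2
g(F, x) = -F/8 (g(F, x) = F*(-⅛) = -F/8)
E(K) = 96
C(X) = 13/8 (C(X) = 7/2 - (-1)*(-15)/8 = 7*(½) - 1*15/8 = 7/2 - 15/8 = 13/8)
-3438698/C(-595) + E(38)/2684536 = -3438698/13/8 + 96/2684536 = -3438698*8/13 + 96*(1/2684536) = -27509584/13 + 12/335567 = -9231308573972/4362371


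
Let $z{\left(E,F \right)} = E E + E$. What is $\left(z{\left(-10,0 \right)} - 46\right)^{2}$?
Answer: $1936$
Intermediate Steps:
$z{\left(E,F \right)} = E + E^{2}$ ($z{\left(E,F \right)} = E^{2} + E = E + E^{2}$)
$\left(z{\left(-10,0 \right)} - 46\right)^{2} = \left(- 10 \left(1 - 10\right) - 46\right)^{2} = \left(\left(-10\right) \left(-9\right) - 46\right)^{2} = \left(90 - 46\right)^{2} = 44^{2} = 1936$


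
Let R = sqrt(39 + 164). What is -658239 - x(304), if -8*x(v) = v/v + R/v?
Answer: -5265911/8 + sqrt(203)/2432 ≈ -6.5824e+5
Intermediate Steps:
R = sqrt(203) ≈ 14.248
x(v) = -1/8 - sqrt(203)/(8*v) (x(v) = -(v/v + sqrt(203)/v)/8 = -(1 + sqrt(203)/v)/8 = -1/8 - sqrt(203)/(8*v))
-658239 - x(304) = -658239 - (-1*304 - sqrt(203))/(8*304) = -658239 - (-304 - sqrt(203))/(8*304) = -658239 - (-1/8 - sqrt(203)/2432) = -658239 + (1/8 + sqrt(203)/2432) = -5265911/8 + sqrt(203)/2432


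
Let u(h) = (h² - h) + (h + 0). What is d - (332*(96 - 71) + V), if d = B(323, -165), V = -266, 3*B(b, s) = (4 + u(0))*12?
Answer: -8018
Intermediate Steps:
u(h) = h² (u(h) = (h² - h) + h = h²)
B(b, s) = 16 (B(b, s) = ((4 + 0²)*12)/3 = ((4 + 0)*12)/3 = (4*12)/3 = (⅓)*48 = 16)
d = 16
d - (332*(96 - 71) + V) = 16 - (332*(96 - 71) - 266) = 16 - (332*25 - 266) = 16 - (8300 - 266) = 16 - 1*8034 = 16 - 8034 = -8018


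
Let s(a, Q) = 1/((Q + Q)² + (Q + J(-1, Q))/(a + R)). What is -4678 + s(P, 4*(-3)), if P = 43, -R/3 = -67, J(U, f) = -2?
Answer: -328699548/70265 ≈ -4678.0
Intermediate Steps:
R = 201 (R = -3*(-67) = 201)
s(a, Q) = 1/(4*Q² + (-2 + Q)/(201 + a)) (s(a, Q) = 1/((Q + Q)² + (Q - 2)/(a + 201)) = 1/((2*Q)² + (-2 + Q)/(201 + a)) = 1/(4*Q² + (-2 + Q)/(201 + a)))
-4678 + s(P, 4*(-3)) = -4678 + (201 + 43)/(-2 + 4*(-3) + 804*(4*(-3))² + 4*43*(4*(-3))²) = -4678 + 244/(-2 - 12 + 804*(-12)² + 4*43*(-12)²) = -4678 + 244/(-2 - 12 + 804*144 + 4*43*144) = -4678 + 244/(-2 - 12 + 115776 + 24768) = -4678 + 244/140530 = -4678 + (1/140530)*244 = -4678 + 122/70265 = -328699548/70265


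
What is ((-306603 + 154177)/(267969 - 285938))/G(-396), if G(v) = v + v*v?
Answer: 76213/1405355490 ≈ 5.4230e-5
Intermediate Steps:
G(v) = v + v²
((-306603 + 154177)/(267969 - 285938))/G(-396) = ((-306603 + 154177)/(267969 - 285938))/((-396*(1 - 396))) = (-152426/(-17969))/((-396*(-395))) = -152426*(-1/17969)/156420 = (152426/17969)*(1/156420) = 76213/1405355490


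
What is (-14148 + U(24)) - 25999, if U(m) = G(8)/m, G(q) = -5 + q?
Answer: -321175/8 ≈ -40147.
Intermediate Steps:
U(m) = 3/m (U(m) = (-5 + 8)/m = 3/m)
(-14148 + U(24)) - 25999 = (-14148 + 3/24) - 25999 = (-14148 + 3*(1/24)) - 25999 = (-14148 + 1/8) - 25999 = -113183/8 - 25999 = -321175/8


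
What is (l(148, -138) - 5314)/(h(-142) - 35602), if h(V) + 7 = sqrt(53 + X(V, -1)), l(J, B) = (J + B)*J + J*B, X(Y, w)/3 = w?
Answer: 863803122/1268000831 + 121290*sqrt(2)/1268000831 ≈ 0.68137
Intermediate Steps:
X(Y, w) = 3*w
l(J, B) = B*J + J*(B + J) (l(J, B) = (B + J)*J + B*J = J*(B + J) + B*J = B*J + J*(B + J))
h(V) = -7 + 5*sqrt(2) (h(V) = -7 + sqrt(53 + 3*(-1)) = -7 + sqrt(53 - 3) = -7 + sqrt(50) = -7 + 5*sqrt(2))
(l(148, -138) - 5314)/(h(-142) - 35602) = (148*(148 + 2*(-138)) - 5314)/((-7 + 5*sqrt(2)) - 35602) = (148*(148 - 276) - 5314)/(-35609 + 5*sqrt(2)) = (148*(-128) - 5314)/(-35609 + 5*sqrt(2)) = (-18944 - 5314)/(-35609 + 5*sqrt(2)) = -24258/(-35609 + 5*sqrt(2))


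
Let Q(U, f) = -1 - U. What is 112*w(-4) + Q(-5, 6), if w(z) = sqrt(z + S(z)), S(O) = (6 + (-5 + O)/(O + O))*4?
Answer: 4 + 392*sqrt(2) ≈ 558.37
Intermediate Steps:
S(O) = 24 + 2*(-5 + O)/O (S(O) = (6 + (-5 + O)/((2*O)))*4 = (6 + (-5 + O)*(1/(2*O)))*4 = (6 + (-5 + O)/(2*O))*4 = 24 + 2*(-5 + O)/O)
w(z) = sqrt(26 + z - 10/z) (w(z) = sqrt(z + (26 - 10/z)) = sqrt(26 + z - 10/z))
112*w(-4) + Q(-5, 6) = 112*sqrt(26 - 4 - 10/(-4)) + (-1 - 1*(-5)) = 112*sqrt(26 - 4 - 10*(-1/4)) + (-1 + 5) = 112*sqrt(26 - 4 + 5/2) + 4 = 112*sqrt(49/2) + 4 = 112*(7*sqrt(2)/2) + 4 = 392*sqrt(2) + 4 = 4 + 392*sqrt(2)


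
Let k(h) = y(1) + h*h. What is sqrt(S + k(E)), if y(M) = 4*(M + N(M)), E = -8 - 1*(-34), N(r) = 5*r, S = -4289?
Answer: I*sqrt(3589) ≈ 59.908*I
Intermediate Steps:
E = 26 (E = -8 + 34 = 26)
y(M) = 24*M (y(M) = 4*(M + 5*M) = 4*(6*M) = 24*M)
k(h) = 24 + h**2 (k(h) = 24*1 + h*h = 24 + h**2)
sqrt(S + k(E)) = sqrt(-4289 + (24 + 26**2)) = sqrt(-4289 + (24 + 676)) = sqrt(-4289 + 700) = sqrt(-3589) = I*sqrt(3589)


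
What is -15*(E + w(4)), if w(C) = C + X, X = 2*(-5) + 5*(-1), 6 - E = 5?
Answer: 150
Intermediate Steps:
E = 1 (E = 6 - 1*5 = 6 - 5 = 1)
X = -15 (X = -10 - 5 = -15)
w(C) = -15 + C (w(C) = C - 15 = -15 + C)
-15*(E + w(4)) = -15*(1 + (-15 + 4)) = -15*(1 - 11) = -15*(-10) = 150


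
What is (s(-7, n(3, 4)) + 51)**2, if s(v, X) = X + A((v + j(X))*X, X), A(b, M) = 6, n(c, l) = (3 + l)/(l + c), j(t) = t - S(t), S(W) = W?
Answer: 3364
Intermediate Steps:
j(t) = 0 (j(t) = t - t = 0)
n(c, l) = (3 + l)/(c + l)
s(v, X) = 6 + X (s(v, X) = X + 6 = 6 + X)
(s(-7, n(3, 4)) + 51)**2 = ((6 + (3 + 4)/(3 + 4)) + 51)**2 = ((6 + 7/7) + 51)**2 = ((6 + (1/7)*7) + 51)**2 = ((6 + 1) + 51)**2 = (7 + 51)**2 = 58**2 = 3364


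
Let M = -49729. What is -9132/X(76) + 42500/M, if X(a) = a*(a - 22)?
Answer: -52378769/17007318 ≈ -3.0798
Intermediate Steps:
X(a) = a*(-22 + a)
-9132/X(76) + 42500/M = -9132*1/(76*(-22 + 76)) + 42500/(-49729) = -9132/(76*54) + 42500*(-1/49729) = -9132/4104 - 42500/49729 = -9132*1/4104 - 42500/49729 = -761/342 - 42500/49729 = -52378769/17007318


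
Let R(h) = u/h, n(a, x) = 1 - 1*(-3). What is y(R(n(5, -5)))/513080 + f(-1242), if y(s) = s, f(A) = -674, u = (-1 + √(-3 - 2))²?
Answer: -345815921/513080 - I*√5/1026160 ≈ -674.0 - 2.1791e-6*I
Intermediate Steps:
u = (-1 + I*√5)² (u = (-1 + √(-5))² = (-1 + I*√5)² ≈ -4.0 - 4.4721*I)
n(a, x) = 4 (n(a, x) = 1 + 3 = 4)
R(h) = (1 - I*√5)²/h
y(R(n(5, -5)))/513080 + f(-1242) = ((1 - I*√5)²/4)/513080 - 674 = ((1 - I*√5)²/4)*(1/513080) - 674 = (1 - I*√5)²/2052320 - 674 = -674 + (1 - I*√5)²/2052320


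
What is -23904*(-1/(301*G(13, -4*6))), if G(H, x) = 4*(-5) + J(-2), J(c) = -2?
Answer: -11952/3311 ≈ -3.6098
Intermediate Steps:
G(H, x) = -22 (G(H, x) = 4*(-5) - 2 = -20 - 2 = -22)
-23904*(-1/(301*G(13, -4*6))) = -23904/((-22*(-301))) = -23904/6622 = -23904*1/6622 = -11952/3311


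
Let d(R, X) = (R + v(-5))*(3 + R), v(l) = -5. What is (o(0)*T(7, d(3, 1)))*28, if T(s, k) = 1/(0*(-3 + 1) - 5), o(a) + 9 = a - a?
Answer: 252/5 ≈ 50.400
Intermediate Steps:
o(a) = -9 (o(a) = -9 + (a - a) = -9 + 0 = -9)
d(R, X) = (-5 + R)*(3 + R) (d(R, X) = (R - 5)*(3 + R) = (-5 + R)*(3 + R))
T(s, k) = -⅕ (T(s, k) = 1/(0*(-2) - 5) = 1/(0 - 5) = 1/(-5) = -⅕)
(o(0)*T(7, d(3, 1)))*28 = -9*(-⅕)*28 = (9/5)*28 = 252/5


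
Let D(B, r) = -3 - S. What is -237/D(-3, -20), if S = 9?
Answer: 79/4 ≈ 19.750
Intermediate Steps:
D(B, r) = -12 (D(B, r) = -3 - 1*9 = -3 - 9 = -12)
-237/D(-3, -20) = -237/(-12) = -237*(-1/12) = 79/4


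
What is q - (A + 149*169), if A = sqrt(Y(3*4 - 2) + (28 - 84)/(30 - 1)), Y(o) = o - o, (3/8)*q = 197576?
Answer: 1505065/3 - 2*I*sqrt(406)/29 ≈ 5.0169e+5 - 1.3896*I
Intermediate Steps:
q = 1580608/3 (q = (8/3)*197576 = 1580608/3 ≈ 5.2687e+5)
Y(o) = 0
A = 2*I*sqrt(406)/29 (A = sqrt(0 + (28 - 84)/(30 - 1)) = sqrt(0 - 56/29) = sqrt(-56/29) = 2*I*sqrt(406)/29 ≈ 1.3896*I)
q - (A + 149*169) = 1580608/3 - (2*I*sqrt(406)/29 + 149*169) = 1580608/3 - (2*I*sqrt(406)/29 + 25181) = 1580608/3 - (25181 + 2*I*sqrt(406)/29) = 1580608/3 + (-25181 - 2*I*sqrt(406)/29) = 1505065/3 - 2*I*sqrt(406)/29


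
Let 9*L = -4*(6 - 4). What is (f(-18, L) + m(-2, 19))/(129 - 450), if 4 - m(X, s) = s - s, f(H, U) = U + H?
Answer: 134/2889 ≈ 0.046383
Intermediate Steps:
L = -8/9 (L = (-4*(6 - 4))/9 = (-4*2)/9 = (1/9)*(-8) = -8/9 ≈ -0.88889)
f(H, U) = H + U
m(X, s) = 4 (m(X, s) = 4 - (s - s) = 4 - 1*0 = 4 + 0 = 4)
(f(-18, L) + m(-2, 19))/(129 - 450) = ((-18 - 8/9) + 4)/(129 - 450) = (-170/9 + 4)/(-321) = -134/9*(-1/321) = 134/2889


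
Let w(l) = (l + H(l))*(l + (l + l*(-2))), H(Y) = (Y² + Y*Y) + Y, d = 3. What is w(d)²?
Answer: 0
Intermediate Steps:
H(Y) = Y + 2*Y² (H(Y) = (Y² + Y²) + Y = 2*Y² + Y = Y + 2*Y²)
w(l) = 0 (w(l) = (l + l*(1 + 2*l))*(l + (l + l*(-2))) = (l + l*(1 + 2*l))*(l + (l - 2*l)) = (l + l*(1 + 2*l))*(l - l) = (l + l*(1 + 2*l))*0 = 0)
w(d)² = 0² = 0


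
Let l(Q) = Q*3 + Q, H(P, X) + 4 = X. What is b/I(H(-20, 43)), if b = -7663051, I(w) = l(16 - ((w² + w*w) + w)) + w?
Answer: 63331/101 ≈ 627.04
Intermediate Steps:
H(P, X) = -4 + X
l(Q) = 4*Q (l(Q) = 3*Q + Q = 4*Q)
I(w) = 64 - 8*w² - 3*w (I(w) = 4*(16 - ((w² + w*w) + w)) + w = 4*(16 - ((w² + w²) + w)) + w = 4*(16 - (2*w² + w)) + w = 4*(16 - (w + 2*w²)) + w = 4*(16 + (-w - 2*w²)) + w = 4*(16 - w - 2*w²) + w = (64 - 8*w² - 4*w) + w = 64 - 8*w² - 3*w)
b/I(H(-20, 43)) = -7663051/(64 - 8*(-4 + 43)² - 3*(-4 + 43)) = -7663051/(64 - 8*39² - 3*39) = -7663051/(64 - 8*1521 - 117) = -7663051/(64 - 12168 - 117) = -7663051/(-12221) = -7663051*(-1/12221) = 63331/101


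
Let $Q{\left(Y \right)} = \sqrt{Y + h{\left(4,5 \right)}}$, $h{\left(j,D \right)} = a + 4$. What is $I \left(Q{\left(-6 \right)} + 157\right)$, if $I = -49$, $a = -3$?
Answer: $-7693 - 49 i \sqrt{5} \approx -7693.0 - 109.57 i$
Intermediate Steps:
$h{\left(j,D \right)} = 1$ ($h{\left(j,D \right)} = -3 + 4 = 1$)
$Q{\left(Y \right)} = \sqrt{1 + Y}$ ($Q{\left(Y \right)} = \sqrt{Y + 1} = \sqrt{1 + Y}$)
$I \left(Q{\left(-6 \right)} + 157\right) = - 49 \left(\sqrt{1 - 6} + 157\right) = - 49 \left(\sqrt{-5} + 157\right) = - 49 \left(i \sqrt{5} + 157\right) = - 49 \left(157 + i \sqrt{5}\right) = -7693 - 49 i \sqrt{5}$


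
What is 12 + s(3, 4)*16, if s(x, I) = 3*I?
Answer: 204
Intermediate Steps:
12 + s(3, 4)*16 = 12 + (3*4)*16 = 12 + 12*16 = 12 + 192 = 204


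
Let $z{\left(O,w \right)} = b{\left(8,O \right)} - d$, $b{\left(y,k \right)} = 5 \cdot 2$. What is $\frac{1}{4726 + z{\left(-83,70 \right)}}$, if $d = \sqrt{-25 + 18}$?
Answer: $\frac{4736}{22429703} + \frac{i \sqrt{7}}{22429703} \approx 0.00021115 + 1.1796 \cdot 10^{-7} i$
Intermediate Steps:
$b{\left(y,k \right)} = 10$
$d = i \sqrt{7}$ ($d = \sqrt{-7} = i \sqrt{7} \approx 2.6458 i$)
$z{\left(O,w \right)} = 10 - i \sqrt{7}$
$\frac{1}{4726 + z{\left(-83,70 \right)}} = \frac{1}{4726 + \left(10 - i \sqrt{7}\right)} = \frac{1}{4736 - i \sqrt{7}}$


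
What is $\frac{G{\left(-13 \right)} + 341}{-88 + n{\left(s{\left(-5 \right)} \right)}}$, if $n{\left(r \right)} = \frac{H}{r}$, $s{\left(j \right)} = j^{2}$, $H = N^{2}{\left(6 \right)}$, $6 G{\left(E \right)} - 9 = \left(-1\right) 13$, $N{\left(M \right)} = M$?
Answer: $- \frac{25525}{6492} \approx -3.9318$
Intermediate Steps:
$G{\left(E \right)} = - \frac{2}{3}$ ($G{\left(E \right)} = \frac{3}{2} + \frac{\left(-1\right) 13}{6} = \frac{3}{2} + \frac{1}{6} \left(-13\right) = \frac{3}{2} - \frac{13}{6} = - \frac{2}{3}$)
$H = 36$ ($H = 6^{2} = 36$)
$n{\left(r \right)} = \frac{36}{r}$
$\frac{G{\left(-13 \right)} + 341}{-88 + n{\left(s{\left(-5 \right)} \right)}} = \frac{- \frac{2}{3} + 341}{-88 + \frac{36}{\left(-5\right)^{2}}} = \frac{1021}{3 \left(-88 + \frac{36}{25}\right)} = \frac{1021}{3 \left(- \frac{2164}{25}\right)} = \frac{1021}{3} \left(- \frac{25}{2164}\right) = - \frac{25525}{6492}$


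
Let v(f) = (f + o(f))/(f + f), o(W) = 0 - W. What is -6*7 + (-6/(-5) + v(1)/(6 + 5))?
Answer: -204/5 ≈ -40.800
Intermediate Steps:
o(W) = -W
v(f) = 0 (v(f) = (f - f)/(f + f) = 0/((2*f)) = 0*(1/(2*f)) = 0)
-6*7 + (-6/(-5) + v(1)/(6 + 5)) = -6*7 + (-6/(-5) + 0/(6 + 5)) = -42 + (-6*(-1/5) + 0/11) = -42 + (6/5 + 0*(1/11)) = -42 + (6/5 + 0) = -42 + 6/5 = -204/5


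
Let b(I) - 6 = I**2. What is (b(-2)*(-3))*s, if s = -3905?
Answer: 117150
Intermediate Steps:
b(I) = 6 + I**2
(b(-2)*(-3))*s = ((6 + (-2)**2)*(-3))*(-3905) = ((6 + 4)*(-3))*(-3905) = (10*(-3))*(-3905) = -30*(-3905) = 117150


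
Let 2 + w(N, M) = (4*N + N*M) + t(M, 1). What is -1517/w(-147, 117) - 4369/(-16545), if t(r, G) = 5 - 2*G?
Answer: 102805799/294269370 ≈ 0.34936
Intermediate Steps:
w(N, M) = 1 + 4*N + M*N (w(N, M) = -2 + ((4*N + N*M) + (5 - 2*1)) = -2 + ((4*N + M*N) + (5 - 2)) = -2 + ((4*N + M*N) + 3) = -2 + (3 + 4*N + M*N) = 1 + 4*N + M*N)
-1517/w(-147, 117) - 4369/(-16545) = -1517/(1 + 4*(-147) + 117*(-147)) - 4369/(-16545) = -1517/(1 - 588 - 17199) - 4369*(-1/16545) = -1517/(-17786) + 4369/16545 = -1517*(-1/17786) + 4369/16545 = 1517/17786 + 4369/16545 = 102805799/294269370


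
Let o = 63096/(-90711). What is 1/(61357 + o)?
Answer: 30237/1855230577 ≈ 1.6298e-5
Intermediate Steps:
o = -21032/30237 (o = 63096*(-1/90711) = -21032/30237 ≈ -0.69557)
1/(61357 + o) = 1/(61357 - 21032/30237) = 1/(1855230577/30237) = 30237/1855230577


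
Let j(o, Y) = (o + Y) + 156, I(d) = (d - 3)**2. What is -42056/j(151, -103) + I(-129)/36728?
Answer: -48158696/234141 ≈ -205.68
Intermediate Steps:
I(d) = (-3 + d)**2
j(o, Y) = 156 + Y + o (j(o, Y) = (Y + o) + 156 = 156 + Y + o)
-42056/j(151, -103) + I(-129)/36728 = -42056/(156 - 103 + 151) + (-3 - 129)**2/36728 = -42056/204 + (-132)**2*(1/36728) = -42056*1/204 + 17424*(1/36728) = -10514/51 + 2178/4591 = -48158696/234141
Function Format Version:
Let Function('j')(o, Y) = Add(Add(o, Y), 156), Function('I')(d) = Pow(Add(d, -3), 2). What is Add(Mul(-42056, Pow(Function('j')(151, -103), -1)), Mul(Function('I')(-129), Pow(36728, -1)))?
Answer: Rational(-48158696, 234141) ≈ -205.68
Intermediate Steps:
Function('I')(d) = Pow(Add(-3, d), 2)
Function('j')(o, Y) = Add(156, Y, o) (Function('j')(o, Y) = Add(Add(Y, o), 156) = Add(156, Y, o))
Add(Mul(-42056, Pow(Function('j')(151, -103), -1)), Mul(Function('I')(-129), Pow(36728, -1))) = Add(Mul(-42056, Pow(Add(156, -103, 151), -1)), Mul(Pow(Add(-3, -129), 2), Pow(36728, -1))) = Add(Mul(-42056, Pow(204, -1)), Mul(Pow(-132, 2), Rational(1, 36728))) = Add(Mul(-42056, Rational(1, 204)), Mul(17424, Rational(1, 36728))) = Add(Rational(-10514, 51), Rational(2178, 4591)) = Rational(-48158696, 234141)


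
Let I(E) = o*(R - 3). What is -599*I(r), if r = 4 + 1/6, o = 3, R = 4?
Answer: -1797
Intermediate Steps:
r = 25/6 (r = 4 + 1/6 = 25/6 ≈ 4.1667)
I(E) = 3 (I(E) = 3*(4 - 3) = 3*1 = 3)
-599*I(r) = -599*3 = -1797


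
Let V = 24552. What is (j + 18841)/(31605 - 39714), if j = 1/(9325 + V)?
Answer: -638276558/274708593 ≈ -2.3235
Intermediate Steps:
j = 1/33877 (j = 1/(9325 + 24552) = 1/33877 ≈ 2.9519e-5)
(j + 18841)/(31605 - 39714) = (1/33877 + 18841)/(31605 - 39714) = (638276558/33877)/(-8109) = (638276558/33877)*(-1/8109) = -638276558/274708593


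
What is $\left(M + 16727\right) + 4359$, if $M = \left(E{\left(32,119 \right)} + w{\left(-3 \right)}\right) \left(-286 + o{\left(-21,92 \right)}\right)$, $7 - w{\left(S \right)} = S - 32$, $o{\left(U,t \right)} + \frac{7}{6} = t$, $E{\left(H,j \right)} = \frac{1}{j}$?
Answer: $\frac{9201575}{714} \approx 12887.0$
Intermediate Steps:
$o{\left(U,t \right)} = - \frac{7}{6} + t$
$w{\left(S \right)} = 39 - S$ ($w{\left(S \right)} = 7 - \left(S - 32\right) = 7 - \left(-32 + S\right) = 39 - S$)
$M = - \frac{5853829}{714}$ ($M = \left(\frac{1}{119} + \left(39 - -3\right)\right) \left(-286 + \left(- \frac{7}{6} + 92\right)\right) = \left(\frac{1}{119} + \left(39 + 3\right)\right) \left(-286 + \frac{545}{6}\right) = \left(\frac{1}{119} + 42\right) \left(- \frac{1171}{6}\right) = \frac{4999}{119} \left(- \frac{1171}{6}\right) = - \frac{5853829}{714} \approx -8198.6$)
$\left(M + 16727\right) + 4359 = \left(- \frac{5853829}{714} + 16727\right) + 4359 = \frac{6089249}{714} + 4359 = \frac{9201575}{714}$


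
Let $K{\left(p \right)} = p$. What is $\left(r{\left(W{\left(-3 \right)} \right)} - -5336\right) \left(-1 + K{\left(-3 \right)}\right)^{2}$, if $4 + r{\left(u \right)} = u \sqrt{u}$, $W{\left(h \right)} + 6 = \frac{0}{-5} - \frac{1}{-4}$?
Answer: $85312 - 46 i \sqrt{23} \approx 85312.0 - 220.61 i$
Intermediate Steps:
$W{\left(h \right)} = - \frac{23}{4}$ ($W{\left(h \right)} = -6 + \left(\frac{0}{-5} - \frac{1}{-4}\right) = -6 + \left(0 \left(- \frac{1}{5}\right) - - \frac{1}{4}\right) = -6 + \left(0 + \frac{1}{4}\right) = -6 + \frac{1}{4} = - \frac{23}{4}$)
$r{\left(u \right)} = -4 + u^{\frac{3}{2}}$ ($r{\left(u \right)} = -4 + u \sqrt{u} = -4 + u^{\frac{3}{2}}$)
$\left(r{\left(W{\left(-3 \right)} \right)} - -5336\right) \left(-1 + K{\left(-3 \right)}\right)^{2} = \left(\left(-4 + \left(- \frac{23}{4}\right)^{\frac{3}{2}}\right) - -5336\right) \left(-1 - 3\right)^{2} = \left(\left(-4 - \frac{23 i \sqrt{23}}{8}\right) + 5336\right) \left(-4\right)^{2} = \left(5332 - \frac{23 i \sqrt{23}}{8}\right) 16 = 85312 - 46 i \sqrt{23}$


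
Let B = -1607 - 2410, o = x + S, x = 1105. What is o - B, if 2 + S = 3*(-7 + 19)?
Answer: 5156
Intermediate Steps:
S = 34 (S = -2 + 3*(-7 + 19) = -2 + 3*12 = -2 + 36 = 34)
o = 1139 (o = 1105 + 34 = 1139)
B = -4017
o - B = 1139 - 1*(-4017) = 1139 + 4017 = 5156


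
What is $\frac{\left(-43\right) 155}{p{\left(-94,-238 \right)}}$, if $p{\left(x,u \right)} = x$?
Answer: $\frac{6665}{94} \approx 70.904$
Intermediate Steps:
$\frac{\left(-43\right) 155}{p{\left(-94,-238 \right)}} = \frac{\left(-43\right) 155}{-94} = \left(-6665\right) \left(- \frac{1}{94}\right) = \frac{6665}{94}$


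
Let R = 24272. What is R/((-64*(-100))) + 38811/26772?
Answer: 4678127/892400 ≈ 5.2422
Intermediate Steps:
R/((-64*(-100))) + 38811/26772 = 24272/((-64*(-100))) + 38811/26772 = 24272/6400 + 38811*(1/26772) = 24272*(1/6400) + 12937/8924 = 1517/400 + 12937/8924 = 4678127/892400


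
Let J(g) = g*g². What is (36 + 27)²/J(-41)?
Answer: -3969/68921 ≈ -0.057588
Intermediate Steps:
J(g) = g³
(36 + 27)²/J(-41) = (36 + 27)²/((-41)³) = 63²/(-68921) = 3969*(-1/68921) = -3969/68921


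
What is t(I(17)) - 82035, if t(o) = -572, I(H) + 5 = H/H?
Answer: -82607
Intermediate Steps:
I(H) = -4 (I(H) = -5 + H/H = -5 + 1 = -4)
t(I(17)) - 82035 = -572 - 82035 = -82607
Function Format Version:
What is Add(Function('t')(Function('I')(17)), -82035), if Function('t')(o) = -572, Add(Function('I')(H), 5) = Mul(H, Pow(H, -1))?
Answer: -82607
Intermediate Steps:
Function('I')(H) = -4 (Function('I')(H) = Add(-5, Mul(H, Pow(H, -1))) = Add(-5, 1) = -4)
Add(Function('t')(Function('I')(17)), -82035) = Add(-572, -82035) = -82607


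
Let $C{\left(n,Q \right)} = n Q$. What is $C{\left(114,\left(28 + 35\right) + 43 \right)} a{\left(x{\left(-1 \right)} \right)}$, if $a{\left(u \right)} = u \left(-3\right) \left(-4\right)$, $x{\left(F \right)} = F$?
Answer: $-145008$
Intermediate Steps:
$C{\left(n,Q \right)} = Q n$
$a{\left(u \right)} = 12 u$ ($a{\left(u \right)} = - 3 u \left(-4\right) = 12 u$)
$C{\left(114,\left(28 + 35\right) + 43 \right)} a{\left(x{\left(-1 \right)} \right)} = \left(\left(28 + 35\right) + 43\right) 114 \cdot 12 \left(-1\right) = \left(63 + 43\right) 114 \left(-12\right) = 106 \cdot 114 \left(-12\right) = 12084 \left(-12\right) = -145008$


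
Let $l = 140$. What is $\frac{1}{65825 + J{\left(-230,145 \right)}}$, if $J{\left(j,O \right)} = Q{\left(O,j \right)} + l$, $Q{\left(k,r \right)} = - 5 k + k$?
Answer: $\frac{1}{65385} \approx 1.5294 \cdot 10^{-5}$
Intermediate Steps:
$Q{\left(k,r \right)} = - 4 k$
$J{\left(j,O \right)} = 140 - 4 O$ ($J{\left(j,O \right)} = - 4 O + 140 = 140 - 4 O$)
$\frac{1}{65825 + J{\left(-230,145 \right)}} = \frac{1}{65825 + \left(140 - 580\right)} = \frac{1}{65825 - 440} = \frac{1}{65385}$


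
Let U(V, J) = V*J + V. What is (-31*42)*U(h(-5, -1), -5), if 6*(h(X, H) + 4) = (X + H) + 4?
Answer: -22568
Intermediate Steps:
h(X, H) = -10/3 + H/6 + X/6 (h(X, H) = -4 + ((X + H) + 4)/6 = -4 + ((H + X) + 4)/6 = -4 + (4 + H + X)/6 = -4 + (⅔ + H/6 + X/6) = -10/3 + H/6 + X/6)
U(V, J) = V + J*V (U(V, J) = J*V + V = V + J*V)
(-31*42)*U(h(-5, -1), -5) = (-31*42)*((-10/3 + (⅙)*(-1) + (⅙)*(-5))*(1 - 5)) = -1302*(-10/3 - ⅙ - ⅚)*(-4) = -(-5642)*(-4) = -1302*52/3 = -22568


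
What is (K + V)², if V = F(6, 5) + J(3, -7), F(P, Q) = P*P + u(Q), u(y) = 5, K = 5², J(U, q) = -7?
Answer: 3481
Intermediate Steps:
K = 25
F(P, Q) = 5 + P² (F(P, Q) = P*P + 5 = P² + 5 = 5 + P²)
V = 34 (V = (5 + 6²) - 7 = (5 + 36) - 7 = 41 - 7 = 34)
(K + V)² = (25 + 34)² = 59² = 3481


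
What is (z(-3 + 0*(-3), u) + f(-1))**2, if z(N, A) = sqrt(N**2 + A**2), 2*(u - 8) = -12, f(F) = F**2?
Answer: (1 + sqrt(13))**2 ≈ 21.211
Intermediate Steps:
u = 2 (u = 8 + (1/2)*(-12) = 8 - 6 = 2)
z(N, A) = sqrt(A**2 + N**2)
(z(-3 + 0*(-3), u) + f(-1))**2 = (sqrt(2**2 + (-3 + 0*(-3))**2) + (-1)**2)**2 = (sqrt(4 + (-3 + 0)**2) + 1)**2 = (sqrt(4 + (-3)**2) + 1)**2 = (sqrt(4 + 9) + 1)**2 = (sqrt(13) + 1)**2 = (1 + sqrt(13))**2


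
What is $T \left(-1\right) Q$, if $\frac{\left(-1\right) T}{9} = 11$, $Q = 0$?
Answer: $0$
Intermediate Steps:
$T = -99$ ($T = \left(-9\right) 11 = -99$)
$T \left(-1\right) Q = \left(-99\right) \left(-1\right) 0 = 99 \cdot 0 = 0$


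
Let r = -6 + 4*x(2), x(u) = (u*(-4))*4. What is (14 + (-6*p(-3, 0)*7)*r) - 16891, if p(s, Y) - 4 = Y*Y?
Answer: 5635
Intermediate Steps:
x(u) = -16*u (x(u) = -4*u*4 = -16*u)
p(s, Y) = 4 + Y² (p(s, Y) = 4 + Y*Y = 4 + Y²)
r = -134 (r = -6 + 4*(-16*2) = -6 + 4*(-32) = -6 - 128 = -134)
(14 + (-6*p(-3, 0)*7)*r) - 16891 = (14 + (-6*(4 + 0²)*7)*(-134)) - 16891 = (14 + (-6*(4 + 0)*7)*(-134)) - 16891 = (14 + (-6*4*7)*(-134)) - 16891 = (14 - 24*7*(-134)) - 16891 = (14 - 168*(-134)) - 16891 = (14 + 22512) - 16891 = 22526 - 16891 = 5635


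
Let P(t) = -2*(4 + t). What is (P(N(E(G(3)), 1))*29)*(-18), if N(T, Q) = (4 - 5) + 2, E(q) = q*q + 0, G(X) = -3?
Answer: 5220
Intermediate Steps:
E(q) = q² (E(q) = q² + 0 = q²)
N(T, Q) = 1 (N(T, Q) = -1 + 2 = 1)
P(t) = -8 - 2*t
(P(N(E(G(3)), 1))*29)*(-18) = ((-8 - 2*1)*29)*(-18) = ((-8 - 2)*29)*(-18) = -10*29*(-18) = -290*(-18) = 5220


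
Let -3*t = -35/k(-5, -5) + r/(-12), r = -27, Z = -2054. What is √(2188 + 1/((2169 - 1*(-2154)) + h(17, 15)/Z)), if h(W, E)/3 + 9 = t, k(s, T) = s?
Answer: 2*√690052685653729545/35517913 ≈ 46.776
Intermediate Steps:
t = -37/12 (t = -(-35/(-5) - 27/(-12))/3 = -(-35*(-⅕) - 27*(-1/12))/3 = -(7 + 9/4)/3 = -⅓*37/4 = -37/12 ≈ -3.0833)
h(W, E) = -145/4 (h(W, E) = -27 + 3*(-37/12) = -27 - 37/4 = -145/4)
√(2188 + 1/((2169 - 1*(-2154)) + h(17, 15)/Z)) = √(2188 + 1/((2169 - 1*(-2154)) - 145/4/(-2054))) = √(2188 + 1/((2169 + 2154) - 145/4*(-1/2054))) = √(2188 + 1/(4323 + 145/8216)) = √(2188 + 1/(35517913/8216)) = √(2188 + 8216/35517913) = √(77713201860/35517913) = 2*√690052685653729545/35517913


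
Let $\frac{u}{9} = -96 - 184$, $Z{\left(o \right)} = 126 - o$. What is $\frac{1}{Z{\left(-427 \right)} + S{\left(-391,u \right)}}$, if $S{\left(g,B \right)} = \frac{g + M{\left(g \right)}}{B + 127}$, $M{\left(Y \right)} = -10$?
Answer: $\frac{2393}{1323730} \approx 0.0018078$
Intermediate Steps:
$u = -2520$ ($u = 9 \left(-96 - 184\right) = 9 \left(-280\right) = -2520$)
$S{\left(g,B \right)} = \frac{-10 + g}{127 + B}$ ($S{\left(g,B \right)} = \frac{g - 10}{B + 127} = \frac{-10 + g}{127 + B}$)
$\frac{1}{Z{\left(-427 \right)} + S{\left(-391,u \right)}} = \frac{1}{\left(126 - -427\right) + \frac{-10 - 391}{127 - 2520}} = \frac{1}{\left(126 + 427\right) + \frac{1}{-2393} \left(-401\right)} = \frac{1}{553 - - \frac{401}{2393}} = \frac{1}{553 + \frac{401}{2393}} = \frac{1}{\frac{1323730}{2393}} = \frac{2393}{1323730}$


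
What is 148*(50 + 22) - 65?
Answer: 10591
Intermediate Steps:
148*(50 + 22) - 65 = 148*72 - 65 = 10656 - 65 = 10591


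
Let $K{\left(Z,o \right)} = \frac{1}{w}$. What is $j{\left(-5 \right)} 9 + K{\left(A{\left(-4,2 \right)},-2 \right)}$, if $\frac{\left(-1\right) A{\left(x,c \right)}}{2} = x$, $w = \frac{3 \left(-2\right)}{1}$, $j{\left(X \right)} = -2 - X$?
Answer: $\frac{161}{6} \approx 26.833$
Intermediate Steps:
$w = -6$ ($w = \left(-6\right) 1 = -6$)
$A{\left(x,c \right)} = - 2 x$
$K{\left(Z,o \right)} = - \frac{1}{6}$ ($K{\left(Z,o \right)} = \frac{1}{-6} = - \frac{1}{6}$)
$j{\left(-5 \right)} 9 + K{\left(A{\left(-4,2 \right)},-2 \right)} = \left(-2 - -5\right) 9 - \frac{1}{6} = \left(-2 + 5\right) 9 - \frac{1}{6} = 3 \cdot 9 - \frac{1}{6} = 27 - \frac{1}{6} = \frac{161}{6}$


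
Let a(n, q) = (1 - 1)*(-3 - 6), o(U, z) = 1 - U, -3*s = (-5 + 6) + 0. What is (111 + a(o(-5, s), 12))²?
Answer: 12321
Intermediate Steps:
s = -⅓ (s = -((-5 + 6) + 0)/3 = -(1 + 0)/3 = -⅓*1 = -⅓ ≈ -0.33333)
a(n, q) = 0 (a(n, q) = 0*(-9) = 0)
(111 + a(o(-5, s), 12))² = (111 + 0)² = 111² = 12321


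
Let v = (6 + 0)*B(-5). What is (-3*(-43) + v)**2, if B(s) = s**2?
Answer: 77841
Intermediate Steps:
v = 150 (v = (6 + 0)*(-5)**2 = 6*25 = 150)
(-3*(-43) + v)**2 = (-3*(-43) + 150)**2 = (129 + 150)**2 = 279**2 = 77841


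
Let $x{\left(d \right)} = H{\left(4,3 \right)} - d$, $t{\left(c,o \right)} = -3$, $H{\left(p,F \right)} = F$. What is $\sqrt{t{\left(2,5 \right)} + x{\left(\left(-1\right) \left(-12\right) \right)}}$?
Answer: $2 i \sqrt{3} \approx 3.4641 i$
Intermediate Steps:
$x{\left(d \right)} = 3 - d$
$\sqrt{t{\left(2,5 \right)} + x{\left(\left(-1\right) \left(-12\right) \right)}} = \sqrt{-3 + \left(3 - \left(-1\right) \left(-12\right)\right)} = \sqrt{-3 + \left(3 - 12\right)} = \sqrt{-3 - 9} = \sqrt{-12} = 2 i \sqrt{3}$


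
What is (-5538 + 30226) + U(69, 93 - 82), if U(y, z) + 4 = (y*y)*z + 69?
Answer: 77124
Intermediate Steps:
U(y, z) = 65 + z*y² (U(y, z) = -4 + ((y*y)*z + 69) = -4 + (y²*z + 69) = -4 + (z*y² + 69) = -4 + (69 + z*y²) = 65 + z*y²)
(-5538 + 30226) + U(69, 93 - 82) = (-5538 + 30226) + (65 + (93 - 82)*69²) = 24688 + (65 + 11*4761) = 24688 + (65 + 52371) = 24688 + 52436 = 77124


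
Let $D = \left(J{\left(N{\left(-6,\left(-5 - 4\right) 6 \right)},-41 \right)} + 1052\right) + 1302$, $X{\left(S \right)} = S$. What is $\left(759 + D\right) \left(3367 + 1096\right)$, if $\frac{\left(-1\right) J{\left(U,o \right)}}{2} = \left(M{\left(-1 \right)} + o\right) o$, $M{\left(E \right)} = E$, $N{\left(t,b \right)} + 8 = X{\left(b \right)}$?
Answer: $-1477253$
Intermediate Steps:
$N{\left(t,b \right)} = -8 + b$
$J{\left(U,o \right)} = - 2 o \left(-1 + o\right)$ ($J{\left(U,o \right)} = - 2 \left(-1 + o\right) o = - 2 o \left(-1 + o\right)$)
$D = -1090$ ($D = \left(2 \left(-41\right) \left(1 - -41\right) + 1052\right) + 1302 = \left(2 \left(-41\right) \left(1 + 41\right) + 1052\right) + 1302 = \left(2 \left(-41\right) 42 + 1052\right) + 1302 = \left(-3444 + 1052\right) + 1302 = -2392 + 1302 = -1090$)
$\left(759 + D\right) \left(3367 + 1096\right) = \left(759 - 1090\right) \left(3367 + 1096\right) = \left(-331\right) 4463 = -1477253$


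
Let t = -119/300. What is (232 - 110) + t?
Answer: 36481/300 ≈ 121.60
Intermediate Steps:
t = -119/300 (t = -119*1/300 = -119/300 ≈ -0.39667)
(232 - 110) + t = (232 - 110) - 119/300 = 122 - 119/300 = 36481/300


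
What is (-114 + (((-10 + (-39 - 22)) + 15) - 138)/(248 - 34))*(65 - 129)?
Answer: 786880/107 ≈ 7354.0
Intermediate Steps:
(-114 + (((-10 + (-39 - 22)) + 15) - 138)/(248 - 34))*(65 - 129) = (-114 + (((-10 - 61) + 15) - 138)/214)*(-64) = (-114 + ((-71 + 15) - 138)*(1/214))*(-64) = (-114 + (-56 - 138)*(1/214))*(-64) = (-114 - 194*1/214)*(-64) = (-114 - 97/107)*(-64) = -12295/107*(-64) = 786880/107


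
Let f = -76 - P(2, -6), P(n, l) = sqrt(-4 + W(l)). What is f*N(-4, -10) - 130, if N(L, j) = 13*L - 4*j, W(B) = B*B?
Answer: 782 + 48*sqrt(2) ≈ 849.88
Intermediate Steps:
W(B) = B**2
N(L, j) = -4*j + 13*L
P(n, l) = sqrt(-4 + l**2)
f = -76 - 4*sqrt(2) (f = -76 - sqrt(-4 + (-6)**2) = -76 - sqrt(-4 + 36) = -76 - sqrt(32) = -76 - 4*sqrt(2) ≈ -81.657)
f*N(-4, -10) - 130 = (-76 - 4*sqrt(2))*(-4*(-10) + 13*(-4)) - 130 = (-76 - 4*sqrt(2))*(40 - 52) - 130 = (-76 - 4*sqrt(2))*(-12) - 130 = (912 + 48*sqrt(2)) - 130 = 782 + 48*sqrt(2)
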